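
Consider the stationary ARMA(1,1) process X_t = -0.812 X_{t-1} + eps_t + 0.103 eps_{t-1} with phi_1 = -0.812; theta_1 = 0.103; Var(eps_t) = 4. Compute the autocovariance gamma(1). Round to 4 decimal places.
\gamma(1) = -7.6288

Multiply the model equation by X_{t-k} and take expectations. With theta_0 = psi_0 = 1 and psi_j the MA(infinity) weights, this gives
  gamma(k) - sum_i phi_i gamma(k-i) = c_k,
  c_k = sigma^2 * sum_{j=k..q} theta_j psi_{j-k}   (c_k = 0 for k > q),
using gamma(-m) = gamma(m).
psi-weights needed (psi_j = theta_j + sum_i phi_i psi_{j-i}):
  psi_1 = theta_1 + phi_1 = 0.103 + (-0.812) = -0.709
Right-hand sides:
  c_0 = sigma^2 (1 + theta_1 psi_1) = 4 * (1 + (0.103)(-0.709)) = 4 * 0.926973 = 3.707892
  c_1 = sigma^2 theta_1 = 4 * (0.103) = 0.412
  c_2 = 0
Equations for k = 0 and k = 1 (AR order 1):
  gamma(0) = phi_1 gamma(1) + c_0
  gamma(1) = phi_1 gamma(0) + c_1
Substituting the second into the first: gamma(0) (1 - phi_1^2) = c_0 + phi_1 c_1, so
  gamma(0) = (c_0 + phi_1 c_1) / (1 - phi_1^2) = (3.707892 + (-0.812)(0.412)) / (1 - (-0.812)^2) = 3.373348 / 0.340656 = 9.902506.
  gamma(1) = phi_1 gamma(0) + c_1 = (-0.812)(9.902506) + (0.412) = -7.628835.
Therefore gamma(1) = -7.6288 (to 4 decimal places).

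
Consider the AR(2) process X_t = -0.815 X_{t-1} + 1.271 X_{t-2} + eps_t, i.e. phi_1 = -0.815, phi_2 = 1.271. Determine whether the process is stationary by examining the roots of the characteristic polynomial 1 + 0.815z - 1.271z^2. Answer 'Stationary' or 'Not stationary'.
\text{Not stationary}

The AR(p) characteristic polynomial is P(z) = 1 + 0.815z - 1.271z^2.
Stationarity requires all roots to lie outside the unit circle, i.e. |z| > 1 for every root.
Set 1 + (0.815) z + (-1.271) z^2 = 0, i.e. a z^2 + b z + c = 0 with a = -1.271, b = 0.815, c = 1.
Discriminant D = b^2 - 4ac = (0.815)^2 - 4*(-1.271)*1 = 0.664225 - (-5.084) = 5.748225.
D >= 0, so the roots are real: z = (-b +/- sqrt(D)) / (2a) = (-0.815 +/- 2.397546) / (-2.542).
  z_1 = (-0.815 + 2.397546) / (-2.542) = -0.6226,   |z_1| = 0.6226.
  z_2 = (-0.815 - 2.397546) / (-2.542) = 1.2638,   |z_2| = 1.2638.
Moduli of all roots: 0.6226, 1.2638.
All moduli strictly greater than 1? No.
Verdict: Not stationary.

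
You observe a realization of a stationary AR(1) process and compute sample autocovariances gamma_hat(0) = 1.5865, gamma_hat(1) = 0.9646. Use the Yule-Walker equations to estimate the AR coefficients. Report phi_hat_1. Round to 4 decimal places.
\hat\phi_{1} = 0.6080

The Yule-Walker equations for an AR(p) process read, in matrix form,
  Gamma_p phi = r_p,   with   (Gamma_p)_{ij} = gamma(|i - j|),
                       (r_p)_i = gamma(i),   i,j = 1..p.
Substitute the sample gammas (Toeplitz matrix and right-hand side of size 1):
  Gamma_p = [[1.5865]]
  r_p     = [0.9646]
With p = 1 this is the single equation gamma(0) phi_1 = gamma(1):
  phi_hat_1 = gamma(1) / gamma(0) = 0.9646 / 1.5865 = 0.6080.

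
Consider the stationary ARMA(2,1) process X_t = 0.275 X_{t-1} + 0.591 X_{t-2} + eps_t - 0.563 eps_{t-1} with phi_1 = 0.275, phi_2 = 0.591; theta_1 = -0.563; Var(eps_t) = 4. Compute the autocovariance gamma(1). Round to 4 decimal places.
\gamma(1) = -1.2828

Multiply the model equation by X_{t-k} and take expectations. With theta_0 = psi_0 = 1 and psi_j the MA(infinity) weights, this gives
  gamma(k) - sum_i phi_i gamma(k-i) = c_k,
  c_k = sigma^2 * sum_{j=k..q} theta_j psi_{j-k}   (c_k = 0 for k > q),
using gamma(-m) = gamma(m).
psi-weights needed (psi_j = theta_j + sum_i phi_i psi_{j-i}):
  psi_1 = theta_1 + phi_1 = -0.563 + (0.275) = -0.288
Right-hand sides:
  c_0 = sigma^2 (1 + theta_1 psi_1) = 4 * (1 + (-0.563)(-0.288)) = 4 * 1.162144 = 4.648576
  c_1 = sigma^2 theta_1 = 4 * (-0.563) = -2.252
  c_2 = 0
Equations for k = 0, 1, 2 (AR order 2, c_2 = 0):
  (E0) gamma(0) = phi_1 gamma(1) + phi_2 gamma(2) + c_0
  (E1) gamma(1) = phi_1 gamma(0) + phi_2 gamma(1) + c_1
  (E2) gamma(2) = phi_1 gamma(1) + phi_2 gamma(0)
From (E1): gamma(1) = A gamma(0) + B with
  A = phi_1 / (1 - phi_2) = 0.275 / 0.409 = 0.672372,   B = c_1 / (1 - phi_2) = -2.252 / 0.409 = -5.506112.
Insert (E2) into (E0): gamma(0) (1 - phi_2^2) = phi_1 (1 + phi_2) gamma(1) + c_0.
  phi_1 (1 + phi_2) = (0.275)(1.591) = 0.437525,   1 - phi_2^2 = 0.650719.
Replace gamma(1) by A gamma(0) + B and collect gamma(0):
  gamma(0) [0.650719 - (0.437525)(0.672372)] = (0.437525)(-5.506112) + 4.648576
  gamma(0) * 0.35654 = 2.239514
  gamma(0) = 2.239514 / 0.35654 = 6.281249.
  gamma(1) = A gamma(0) + B = (0.672372)(6.281249) + (-5.506112) = -1.282779.
Therefore gamma(1) = -1.2828 (to 4 decimal places).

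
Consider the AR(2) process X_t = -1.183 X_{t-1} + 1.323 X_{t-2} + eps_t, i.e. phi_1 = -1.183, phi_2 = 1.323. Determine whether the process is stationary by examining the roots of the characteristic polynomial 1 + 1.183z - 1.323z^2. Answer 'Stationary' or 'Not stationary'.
\text{Not stationary}

The AR(p) characteristic polynomial is P(z) = 1 + 1.183z - 1.323z^2.
Stationarity requires all roots to lie outside the unit circle, i.e. |z| > 1 for every root.
Set 1 + (1.183) z + (-1.323) z^2 = 0, i.e. a z^2 + b z + c = 0 with a = -1.323, b = 1.183, c = 1.
Discriminant D = b^2 - 4ac = (1.183)^2 - 4*(-1.323)*1 = 1.399489 - (-5.292) = 6.691489.
D >= 0, so the roots are real: z = (-b +/- sqrt(D)) / (2a) = (-1.183 +/- 2.586791) / (-2.646).
  z_1 = (-1.183 + 2.586791) / (-2.646) = -0.5305,   |z_1| = 0.5305.
  z_2 = (-1.183 - 2.586791) / (-2.646) = 1.4247,   |z_2| = 1.4247.
Moduli of all roots: 0.5305, 1.4247.
All moduli strictly greater than 1? No.
Verdict: Not stationary.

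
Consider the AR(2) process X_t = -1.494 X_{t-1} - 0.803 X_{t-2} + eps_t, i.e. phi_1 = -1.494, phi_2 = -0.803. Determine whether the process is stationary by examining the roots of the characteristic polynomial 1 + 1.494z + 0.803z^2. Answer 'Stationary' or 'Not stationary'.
\text{Stationary}

The AR(p) characteristic polynomial is P(z) = 1 + 1.494z + 0.803z^2.
Stationarity requires all roots to lie outside the unit circle, i.e. |z| > 1 for every root.
Set 1 + (1.494) z + (0.803) z^2 = 0, i.e. a z^2 + b z + c = 0 with a = 0.803, b = 1.494, c = 1.
Discriminant D = b^2 - 4ac = (1.494)^2 - 4*(0.803)*1 = 2.232036 - (3.212) = -0.979964.
D < 0, so the roots are the complex-conjugate pair z = (-b +/- i sqrt(-D)) / (2a) = -0.9303 +/- 0.6164i.
For a conjugate pair |z|^2 = z * conj(z) = (product of roots) = c/a = 1/(0.803) = 1.24533, so |z| = sqrt(1.24533) = 1.1159 for both roots.
Moduli of all roots: 1.1159, 1.1159.
All moduli strictly greater than 1? Yes.
Verdict: Stationary.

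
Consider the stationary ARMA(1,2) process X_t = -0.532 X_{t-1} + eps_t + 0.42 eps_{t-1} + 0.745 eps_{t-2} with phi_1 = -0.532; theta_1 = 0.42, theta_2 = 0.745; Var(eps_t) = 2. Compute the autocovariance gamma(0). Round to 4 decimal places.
\gamma(0) = 3.8309

Multiply the model equation by X_{t-k} and take expectations. With theta_0 = psi_0 = 1 and psi_j the MA(infinity) weights, this gives
  gamma(k) - sum_i phi_i gamma(k-i) = c_k,
  c_k = sigma^2 * sum_{j=k..q} theta_j psi_{j-k}   (c_k = 0 for k > q),
using gamma(-m) = gamma(m).
psi-weights needed (psi_j = theta_j + sum_i phi_i psi_{j-i}):
  psi_1 = theta_1 + phi_1 = 0.42 + (-0.532) = -0.112
  psi_2 = theta_2 + phi_1 psi_1 = 0.745 + (-0.532)(-0.112) = 0.804584
Right-hand sides:
  c_0 = sigma^2 (1 + theta_1 psi_1 + theta_2 psi_2) = 2 * (1 + (0.42)(-0.112) + (0.745)(0.804584)) = 2 * 1.552375 = 3.10475
  c_1 = sigma^2 (theta_1 + theta_2 psi_1) = 2 * (0.42 + (0.745)(-0.112)) = 0.67312
  c_2 = sigma^2 theta_2 = 2 * (0.745) = 1.49
Equations for k = 0 and k = 1 (AR order 1):
  gamma(0) = phi_1 gamma(1) + c_0
  gamma(1) = phi_1 gamma(0) + c_1
Substituting the second into the first: gamma(0) (1 - phi_1^2) = c_0 + phi_1 c_1, so
  gamma(0) = (c_0 + phi_1 c_1) / (1 - phi_1^2) = (3.10475 + (-0.532)(0.67312)) / (1 - (-0.532)^2) = 2.74665 / 0.716976 = 3.830882.
Therefore gamma(0) = 3.8309 (to 4 decimal places).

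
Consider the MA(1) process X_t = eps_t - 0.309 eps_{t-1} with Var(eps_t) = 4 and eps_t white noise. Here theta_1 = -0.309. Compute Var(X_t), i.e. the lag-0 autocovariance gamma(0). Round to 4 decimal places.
\gamma(0) = 4.3819

For an MA(q) process X_t = eps_t + sum_i theta_i eps_{t-i} with
Var(eps_t) = sigma^2, the variance is
  gamma(0) = sigma^2 * (1 + sum_i theta_i^2).
  sum_i theta_i^2 = (-0.309)^2 = 0.095481.
  gamma(0) = 4 * (1 + 0.095481) = 4 * 1.095481 = 4.381924, which rounds to 4.3819.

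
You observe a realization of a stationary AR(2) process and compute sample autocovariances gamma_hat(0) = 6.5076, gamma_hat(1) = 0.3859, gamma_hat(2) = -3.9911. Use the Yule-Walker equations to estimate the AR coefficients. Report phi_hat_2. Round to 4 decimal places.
\hat\phi_{2} = -0.6190

The Yule-Walker equations for an AR(p) process read, in matrix form,
  Gamma_p phi = r_p,   with   (Gamma_p)_{ij} = gamma(|i - j|),
                       (r_p)_i = gamma(i),   i,j = 1..p.
Substitute the sample gammas (Toeplitz matrix and right-hand side of size 2):
  Gamma_p = [[6.5076, 0.3859], [0.3859, 6.5076]]
  r_p     = [0.3859, -3.9911]
Written out:
  6.5076 phi_1 + 0.3859 phi_2 = 0.3859
  0.3859 phi_1 + 6.5076 phi_2 = -3.9911
Solve by Cramer's rule:
  det = gamma(0)^2 - gamma(1)^2 = (6.5076)^2 - (0.3859)^2 = 42.34885776 - 0.14891881 = 42.19993895
  phi_hat_1 = [gamma(1) gamma(0) - gamma(1) gamma(2)] / det = [(0.3859)(6.5076) - (0.3859)(-3.9911)] / 42.19993895 = 4.05144833 / 42.19993895 = 0.096
  phi_hat_2 = [gamma(0) gamma(2) - gamma(1)^2] / det = [(6.5076)(-3.9911) - (0.3859)^2] / 42.19993895 = -26.12140117 / 42.19993895 = -0.619
So phi_hat = [0.0960, -0.6190].
Therefore phi_hat_2 = -0.6190.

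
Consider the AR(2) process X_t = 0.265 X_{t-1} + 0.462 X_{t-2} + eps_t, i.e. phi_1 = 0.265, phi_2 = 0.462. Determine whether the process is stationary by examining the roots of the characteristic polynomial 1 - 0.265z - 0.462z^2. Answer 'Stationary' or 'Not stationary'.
\text{Stationary}

The AR(p) characteristic polynomial is P(z) = 1 - 0.265z - 0.462z^2.
Stationarity requires all roots to lie outside the unit circle, i.e. |z| > 1 for every root.
Set 1 + (-0.265) z + (-0.462) z^2 = 0, i.e. a z^2 + b z + c = 0 with a = -0.462, b = -0.265, c = 1.
Discriminant D = b^2 - 4ac = (-0.265)^2 - 4*(-0.462)*1 = 0.070225 - (-1.848) = 1.918225.
D >= 0, so the roots are real: z = (-b +/- sqrt(D)) / (2a) = (0.265 +/- 1.385) / (-0.924).
  z_1 = (0.265 + 1.385) / (-0.924) = -1.7857,   |z_1| = 1.7857.
  z_2 = (0.265 - 1.385) / (-0.924) = 1.2121,   |z_2| = 1.2121.
Moduli of all roots: 1.7857, 1.2121.
All moduli strictly greater than 1? Yes.
Verdict: Stationary.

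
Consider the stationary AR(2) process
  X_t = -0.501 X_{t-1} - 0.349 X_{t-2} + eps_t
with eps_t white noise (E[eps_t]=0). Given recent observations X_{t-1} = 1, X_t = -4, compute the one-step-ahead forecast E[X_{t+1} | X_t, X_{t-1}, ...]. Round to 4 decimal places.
E[X_{t+1} \mid \mathcal F_t] = 1.6550

For an AR(p) model X_t = c + sum_i phi_i X_{t-i} + eps_t, the
one-step-ahead conditional mean is
  E[X_{t+1} | X_t, ...] = c + sum_i phi_i X_{t+1-i}.
Substitute known values:
  E[X_{t+1} | ...] = (-0.501) * (-4) + (-0.349) * (1)
                   = 1.6550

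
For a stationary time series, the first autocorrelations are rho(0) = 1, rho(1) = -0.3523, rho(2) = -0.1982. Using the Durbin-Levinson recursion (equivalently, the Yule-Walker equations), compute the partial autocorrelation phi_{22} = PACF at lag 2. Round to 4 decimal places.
\phi_{22} = -0.3680

The PACF at lag k is phi_{kk}, the last component of the solution
to the Yule-Walker system G_k phi = r_k where
  (G_k)_{ij} = rho(|i - j|), (r_k)_i = rho(i), i,j = 1..k.
Equivalently, Durbin-Levinson gives phi_{kk} iteratively:
  phi_{11} = rho(1)
  phi_{kk} = [rho(k) - sum_{j=1..k-1} phi_{k-1,j} rho(k-j)]
            / [1 - sum_{j=1..k-1} phi_{k-1,j} rho(j)],
  phi_{k,j} = phi_{k-1,j} - phi_{kk} phi_{k-1,k-j},  j = 1..k-1.
Step k = 1:
  phi_11 = rho(1) = -0.3523.
Step k = 2:
  phi_22 = [rho(2) - phi_11 rho(1)] / [1 - phi_11 rho(1)] = [-0.1982 - (-0.3523)(-0.3523)] / [1 - (-0.3523)(-0.3523)]
         = -0.32231529 / 0.87588471 = -0.368.
Therefore phi_{22} = -0.3680.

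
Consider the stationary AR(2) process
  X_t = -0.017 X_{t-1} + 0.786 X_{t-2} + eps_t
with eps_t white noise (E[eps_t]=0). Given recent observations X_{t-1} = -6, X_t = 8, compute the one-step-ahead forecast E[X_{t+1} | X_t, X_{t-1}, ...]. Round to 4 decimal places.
E[X_{t+1} \mid \mathcal F_t] = -4.8520

For an AR(p) model X_t = c + sum_i phi_i X_{t-i} + eps_t, the
one-step-ahead conditional mean is
  E[X_{t+1} | X_t, ...] = c + sum_i phi_i X_{t+1-i}.
Substitute known values:
  E[X_{t+1} | ...] = (-0.017) * (8) + (0.786) * (-6)
                   = -4.8520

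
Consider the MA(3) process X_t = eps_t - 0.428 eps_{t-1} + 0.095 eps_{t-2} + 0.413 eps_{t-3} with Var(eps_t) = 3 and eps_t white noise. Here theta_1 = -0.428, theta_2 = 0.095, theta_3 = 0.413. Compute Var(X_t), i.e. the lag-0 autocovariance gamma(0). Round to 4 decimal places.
\gamma(0) = 4.0883

For an MA(q) process X_t = eps_t + sum_i theta_i eps_{t-i} with
Var(eps_t) = sigma^2, the variance is
  gamma(0) = sigma^2 * (1 + sum_i theta_i^2).
  sum_i theta_i^2 = (-0.428)^2 + (0.095)^2 + (0.413)^2 = 0.183184 + 0.009025 + 0.170569 = 0.362778.
  gamma(0) = 3 * (1 + 0.362778) = 3 * 1.362778 = 4.088334, which rounds to 4.0883.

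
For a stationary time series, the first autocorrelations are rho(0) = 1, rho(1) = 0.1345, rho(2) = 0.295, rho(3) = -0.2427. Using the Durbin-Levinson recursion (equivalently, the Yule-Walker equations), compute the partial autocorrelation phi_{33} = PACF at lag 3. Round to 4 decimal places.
\phi_{33} = -0.3420

The PACF at lag k is phi_{kk}, the last component of the solution
to the Yule-Walker system G_k phi = r_k where
  (G_k)_{ij} = rho(|i - j|), (r_k)_i = rho(i), i,j = 1..k.
Equivalently, Durbin-Levinson gives phi_{kk} iteratively:
  phi_{11} = rho(1)
  phi_{kk} = [rho(k) - sum_{j=1..k-1} phi_{k-1,j} rho(k-j)]
            / [1 - sum_{j=1..k-1} phi_{k-1,j} rho(j)],
  phi_{k,j} = phi_{k-1,j} - phi_{kk} phi_{k-1,k-j},  j = 1..k-1.
Step k = 1:
  phi_11 = rho(1) = 0.1345.
Step k = 2:
  phi_22 = [rho(2) - phi_11 rho(1)] / [1 - phi_11 rho(1)] = [0.295 - (0.1345)(0.1345)] / [1 - (0.1345)(0.1345)]
         = 0.27690975 / 0.98190975 = 0.282011.
  Update: phi_21 = phi_11 - phi_22 phi_11 = 0.1345 - (0.282011)(0.1345) = 0.096569.
Step k = 3:
  phi_33 = [rho(3) - phi_21 rho(2) - phi_22 rho(1)] / [1 - phi_21 rho(1) - phi_22 rho(2)]
    numerator   = -0.2427 - (0.096569)(0.295) - (0.282011)(0.1345) = -0.30911853
    denominator = 1 - (0.096569)(0.1345) - (0.282011)(0.295) = 0.90381804
  phi_33 = -0.30911853 / 0.90381804 = -0.342.
Therefore phi_{33} = -0.3420.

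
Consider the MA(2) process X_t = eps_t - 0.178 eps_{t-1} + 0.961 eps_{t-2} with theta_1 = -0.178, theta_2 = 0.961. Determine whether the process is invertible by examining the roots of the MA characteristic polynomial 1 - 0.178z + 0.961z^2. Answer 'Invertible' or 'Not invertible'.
\text{Invertible}

The MA(q) characteristic polynomial is P(z) = 1 - 0.178z + 0.961z^2.
Invertibility requires all roots to lie outside the unit circle, i.e. |z| > 1 for every root.
Set 1 + (-0.178) z + (0.961) z^2 = 0, i.e. a z^2 + b z + c = 0 with a = 0.961, b = -0.178, c = 1.
Discriminant D = b^2 - 4ac = (-0.178)^2 - 4*(0.961)*1 = 0.031684 - (3.844) = -3.812316.
D < 0, so the roots are the complex-conjugate pair z = (-b +/- i sqrt(-D)) / (2a) = 0.0926 +/- 1.0159i.
For a conjugate pair |z|^2 = z * conj(z) = (product of roots) = c/a = 1/(0.961) = 1.040583, so |z| = sqrt(1.040583) = 1.0201 for both roots.
Moduli of all roots: 1.0201, 1.0201.
All moduli strictly greater than 1? Yes.
Verdict: Invertible.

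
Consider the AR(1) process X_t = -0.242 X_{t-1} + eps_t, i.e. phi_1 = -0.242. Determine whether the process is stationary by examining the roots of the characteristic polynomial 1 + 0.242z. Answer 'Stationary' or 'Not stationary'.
\text{Stationary}

The AR(p) characteristic polynomial is P(z) = 1 + 0.242z.
Stationarity requires all roots to lie outside the unit circle, i.e. |z| > 1 for every root.
This is linear in z: 1 + (0.242) z = 0  =>  z = -1/(0.242) = -4.132231,  |z| = 4.132231.
Moduli of all roots: 4.1322.
All moduli strictly greater than 1? Yes.
Verdict: Stationary.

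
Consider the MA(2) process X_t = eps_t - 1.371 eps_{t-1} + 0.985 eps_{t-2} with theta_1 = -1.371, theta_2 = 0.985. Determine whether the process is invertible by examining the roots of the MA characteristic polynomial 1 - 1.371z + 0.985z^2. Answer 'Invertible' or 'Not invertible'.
\text{Invertible}

The MA(q) characteristic polynomial is P(z) = 1 - 1.371z + 0.985z^2.
Invertibility requires all roots to lie outside the unit circle, i.e. |z| > 1 for every root.
Set 1 + (-1.371) z + (0.985) z^2 = 0, i.e. a z^2 + b z + c = 0 with a = 0.985, b = -1.371, c = 1.
Discriminant D = b^2 - 4ac = (-1.371)^2 - 4*(0.985)*1 = 1.879641 - (3.94) = -2.060359.
D < 0, so the roots are the complex-conjugate pair z = (-b +/- i sqrt(-D)) / (2a) = 0.6959 +/- 0.7286i.
For a conjugate pair |z|^2 = z * conj(z) = (product of roots) = c/a = 1/(0.985) = 1.015228, so |z| = sqrt(1.015228) = 1.0076 for both roots.
Moduli of all roots: 1.0076, 1.0076.
All moduli strictly greater than 1? Yes.
Verdict: Invertible.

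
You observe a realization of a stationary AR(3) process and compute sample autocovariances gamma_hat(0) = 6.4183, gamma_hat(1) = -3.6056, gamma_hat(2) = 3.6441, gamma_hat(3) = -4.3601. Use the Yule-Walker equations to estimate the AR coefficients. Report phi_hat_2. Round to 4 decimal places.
\hat\phi_{2} = 0.2060

The Yule-Walker equations for an AR(p) process read, in matrix form,
  Gamma_p phi = r_p,   with   (Gamma_p)_{ij} = gamma(|i - j|),
                       (r_p)_i = gamma(i),   i,j = 1..p.
Substitute the sample gammas (Toeplitz matrix and right-hand side of size 3):
  Gamma_p = [[6.4183, -3.6056, 3.6441], [-3.6056, 6.4183, -3.6056], [3.6441, -3.6056, 6.4183]]
  r_p     = [-3.6056, 3.6441, -4.3601]
Written out (R1..R3):
  (R1) 6.4183 phi_1 - 3.6056 phi_2 + 3.6441 phi_3 = -3.6056
  (R2) -3.6056 phi_1 + 6.4183 phi_2 - 3.6056 phi_3 = 3.6441
  (R3) 3.6441 phi_1 - 3.6056 phi_2 + 6.4183 phi_3 = -4.3601
Gaussian elimination:
  R2 <- R2 - (-3.6056/6.4183) R1 = R2 - (-0.561769) R1:  4.392787 phi_2 - 1.558459 phi_3 = 1.618587
  R3 <- R3 - (3.6441/6.4183) R1 = R3 - (0.567767) R1:  -1.558459 phi_2 + 4.3493 phi_3 = -2.312959
  R3 <- R3 - (-1.558459/4.392787) R2 = R3 - (-0.354777) R2:  3.796395 phi_3 = -1.738722
Back-substitution:
  phi_hat_3 = -1.738722 / 3.796395 = -0.457993
  phi_hat_2 = (1.618587 - (-1.558459)(-0.457993)) / 4.392787 = 0.205979
  phi_hat_1 = (-3.6056 - (-3.6056)(0.205979) - (3.6441)(-0.457993)) / 6.4183 = -0.186023
So phi_hat = [-0.1860, 0.2060, -0.4580].
Therefore phi_hat_2 = 0.2060.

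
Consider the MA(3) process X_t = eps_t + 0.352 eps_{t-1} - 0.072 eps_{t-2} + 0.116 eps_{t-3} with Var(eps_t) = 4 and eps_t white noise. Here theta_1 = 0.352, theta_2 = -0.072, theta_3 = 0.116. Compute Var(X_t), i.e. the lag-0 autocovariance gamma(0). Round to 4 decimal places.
\gamma(0) = 4.5702

For an MA(q) process X_t = eps_t + sum_i theta_i eps_{t-i} with
Var(eps_t) = sigma^2, the variance is
  gamma(0) = sigma^2 * (1 + sum_i theta_i^2).
  sum_i theta_i^2 = (0.352)^2 + (-0.072)^2 + (0.116)^2 = 0.123904 + 0.005184 + 0.013456 = 0.142544.
  gamma(0) = 4 * (1 + 0.142544) = 4 * 1.142544 = 4.570176, which rounds to 4.5702.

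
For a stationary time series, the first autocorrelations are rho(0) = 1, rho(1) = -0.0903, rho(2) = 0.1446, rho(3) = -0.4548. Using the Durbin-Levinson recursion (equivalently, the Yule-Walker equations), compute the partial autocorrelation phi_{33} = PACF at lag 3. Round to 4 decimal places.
\phi_{33} = -0.4430

The PACF at lag k is phi_{kk}, the last component of the solution
to the Yule-Walker system G_k phi = r_k where
  (G_k)_{ij} = rho(|i - j|), (r_k)_i = rho(i), i,j = 1..k.
Equivalently, Durbin-Levinson gives phi_{kk} iteratively:
  phi_{11} = rho(1)
  phi_{kk} = [rho(k) - sum_{j=1..k-1} phi_{k-1,j} rho(k-j)]
            / [1 - sum_{j=1..k-1} phi_{k-1,j} rho(j)],
  phi_{k,j} = phi_{k-1,j} - phi_{kk} phi_{k-1,k-j},  j = 1..k-1.
Step k = 1:
  phi_11 = rho(1) = -0.0903.
Step k = 2:
  phi_22 = [rho(2) - phi_11 rho(1)] / [1 - phi_11 rho(1)] = [0.1446 - (-0.0903)(-0.0903)] / [1 - (-0.0903)(-0.0903)]
         = 0.13644591 / 0.99184591 = 0.137568.
  Update: phi_21 = phi_11 - phi_22 phi_11 = -0.0903 - (0.137568)(-0.0903) = -0.077878.
Step k = 3:
  phi_33 = [rho(3) - phi_21 rho(2) - phi_22 rho(1)] / [1 - phi_21 rho(1) - phi_22 rho(2)]
    numerator   = -0.4548 - (-0.077878)(0.1446) - (0.137568)(-0.0903) = -0.43111653
    denominator = 1 - (-0.077878)(-0.0903) - (0.137568)(0.1446) = 0.97307537
  phi_33 = -0.43111653 / 0.97307537 = -0.443.
Therefore phi_{33} = -0.4430.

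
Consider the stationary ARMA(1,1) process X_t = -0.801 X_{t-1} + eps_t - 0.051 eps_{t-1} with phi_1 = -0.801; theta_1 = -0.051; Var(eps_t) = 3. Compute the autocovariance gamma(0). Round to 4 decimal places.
\gamma(0) = 9.0762

Multiply the model equation by X_{t-k} and take expectations. With theta_0 = psi_0 = 1 and psi_j the MA(infinity) weights, this gives
  gamma(k) - sum_i phi_i gamma(k-i) = c_k,
  c_k = sigma^2 * sum_{j=k..q} theta_j psi_{j-k}   (c_k = 0 for k > q),
using gamma(-m) = gamma(m).
psi-weights needed (psi_j = theta_j + sum_i phi_i psi_{j-i}):
  psi_1 = theta_1 + phi_1 = -0.051 + (-0.801) = -0.852
Right-hand sides:
  c_0 = sigma^2 (1 + theta_1 psi_1) = 3 * (1 + (-0.051)(-0.852)) = 3 * 1.043452 = 3.130356
  c_1 = sigma^2 theta_1 = 3 * (-0.051) = -0.153
  c_2 = 0
Equations for k = 0 and k = 1 (AR order 1):
  gamma(0) = phi_1 gamma(1) + c_0
  gamma(1) = phi_1 gamma(0) + c_1
Substituting the second into the first: gamma(0) (1 - phi_1^2) = c_0 + phi_1 c_1, so
  gamma(0) = (c_0 + phi_1 c_1) / (1 - phi_1^2) = (3.130356 + (-0.801)(-0.153)) / (1 - (-0.801)^2) = 3.252909 / 0.358399 = 9.076222.
Therefore gamma(0) = 9.0762 (to 4 decimal places).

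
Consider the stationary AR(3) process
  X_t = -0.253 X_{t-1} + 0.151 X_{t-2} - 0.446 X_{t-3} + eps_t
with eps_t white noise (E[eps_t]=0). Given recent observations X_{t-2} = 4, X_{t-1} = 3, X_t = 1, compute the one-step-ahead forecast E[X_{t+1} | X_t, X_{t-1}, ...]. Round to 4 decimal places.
E[X_{t+1} \mid \mathcal F_t] = -1.5840

For an AR(p) model X_t = c + sum_i phi_i X_{t-i} + eps_t, the
one-step-ahead conditional mean is
  E[X_{t+1} | X_t, ...] = c + sum_i phi_i X_{t+1-i}.
Substitute known values:
  E[X_{t+1} | ...] = (-0.253) * (1) + (0.151) * (3) + (-0.446) * (4)
                   = -1.5840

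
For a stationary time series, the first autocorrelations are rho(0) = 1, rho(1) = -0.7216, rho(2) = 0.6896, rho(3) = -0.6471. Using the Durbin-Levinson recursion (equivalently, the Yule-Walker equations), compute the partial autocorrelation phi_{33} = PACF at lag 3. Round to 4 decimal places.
\phi_{33} = -0.1681

The PACF at lag k is phi_{kk}, the last component of the solution
to the Yule-Walker system G_k phi = r_k where
  (G_k)_{ij} = rho(|i - j|), (r_k)_i = rho(i), i,j = 1..k.
Equivalently, Durbin-Levinson gives phi_{kk} iteratively:
  phi_{11} = rho(1)
  phi_{kk} = [rho(k) - sum_{j=1..k-1} phi_{k-1,j} rho(k-j)]
            / [1 - sum_{j=1..k-1} phi_{k-1,j} rho(j)],
  phi_{k,j} = phi_{k-1,j} - phi_{kk} phi_{k-1,k-j},  j = 1..k-1.
Step k = 1:
  phi_11 = rho(1) = -0.7216.
Step k = 2:
  phi_22 = [rho(2) - phi_11 rho(1)] / [1 - phi_11 rho(1)] = [0.6896 - (-0.7216)(-0.7216)] / [1 - (-0.7216)(-0.7216)]
         = 0.16889344 / 0.47929344 = 0.35238.
  Update: phi_21 = phi_11 - phi_22 phi_11 = -0.7216 - (0.35238)(-0.7216) = -0.467323.
Step k = 3:
  phi_33 = [rho(3) - phi_21 rho(2) - phi_22 rho(1)] / [1 - phi_21 rho(1) - phi_22 rho(2)]
    numerator   = -0.6471 - (-0.467323)(0.6896) - (0.35238)(-0.7216) = -0.07055692
    denominator = 1 - (-0.467323)(-0.7216) - (0.35238)(0.6896) = 0.41977876
  phi_33 = -0.07055692 / 0.41977876 = -0.1681.
Therefore phi_{33} = -0.1681.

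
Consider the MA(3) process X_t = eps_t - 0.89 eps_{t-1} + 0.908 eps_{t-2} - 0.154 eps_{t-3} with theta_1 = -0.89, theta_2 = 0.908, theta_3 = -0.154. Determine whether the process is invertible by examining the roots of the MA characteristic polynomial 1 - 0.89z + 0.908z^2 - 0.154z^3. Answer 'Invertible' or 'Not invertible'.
\text{Invertible}

The MA(q) characteristic polynomial is P(z) = 1 - 0.89z + 0.908z^2 - 0.154z^3.
Invertibility requires all roots to lie outside the unit circle, i.e. |z| > 1 for every root.
Degree 3: look for a simple real root z0 first, then factor out (1 - z/z0) and solve the remaining quadratic.
Testing z0 = 5: P(5) = 1 + (-0.89)(5) + (0.908)(5)^2 + (-0.154)(5)^3
  = 1 + (-4.45) + (22.7) + (-19.25) = 0.  So z_0 = 5 is a root, |z_0| = 5.
Divide out the factor (1 - 0.2 z) = (1 - z/z0) (since 1/z0 = 0.2):
  P(z) = (1 - 0.2 z)(1 + (-0.69) z + (0.77) z^2)
  [check: z-coef -0.69 - (0.2) = -0.89; z^2-coef 0.77 - (0.2)(-0.69) = 0.908; z^3-coef -(0.2)(0.77) = -0.154.]
Remaining roots from the quadratic factor 1 + (-0.69) z + (0.77) z^2:
  Set 1 + (-0.69) z + (0.77) z^2 = 0, i.e. a z^2 + b z + c = 0 with a = 0.77, b = -0.69, c = 1.
  Discriminant D = b^2 - 4ac = (-0.69)^2 - 4*(0.77)*1 = 0.4761 - (3.08) = -2.6039.
  D < 0, so the roots are the complex-conjugate pair z = (-b +/- i sqrt(-D)) / (2a) = 0.4481 +/- 1.0478i.
  For a conjugate pair |z|^2 = z * conj(z) = (product of roots) = c/a = 1/(0.77) = 1.298701, so |z| = sqrt(1.298701) = 1.1396 for both roots.
Moduli of all roots: 5.0000, 1.1396, 1.1396.
All moduli strictly greater than 1? Yes.
Verdict: Invertible.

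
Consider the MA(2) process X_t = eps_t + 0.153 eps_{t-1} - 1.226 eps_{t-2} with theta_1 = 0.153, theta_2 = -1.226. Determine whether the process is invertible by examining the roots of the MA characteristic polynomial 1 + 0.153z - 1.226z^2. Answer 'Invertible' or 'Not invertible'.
\text{Not invertible}

The MA(q) characteristic polynomial is P(z) = 1 + 0.153z - 1.226z^2.
Invertibility requires all roots to lie outside the unit circle, i.e. |z| > 1 for every root.
Set 1 + (0.153) z + (-1.226) z^2 = 0, i.e. a z^2 + b z + c = 0 with a = -1.226, b = 0.153, c = 1.
Discriminant D = b^2 - 4ac = (0.153)^2 - 4*(-1.226)*1 = 0.023409 - (-4.904) = 4.927409.
D >= 0, so the roots are real: z = (-b +/- sqrt(D)) / (2a) = (-0.153 +/- 2.219777) / (-2.452).
  z_1 = (-0.153 + 2.219777) / (-2.452) = -0.8429,   |z_1| = 0.8429.
  z_2 = (-0.153 - 2.219777) / (-2.452) = 0.9677,   |z_2| = 0.9677.
Moduli of all roots: 0.8429, 0.9677.
All moduli strictly greater than 1? No.
Verdict: Not invertible.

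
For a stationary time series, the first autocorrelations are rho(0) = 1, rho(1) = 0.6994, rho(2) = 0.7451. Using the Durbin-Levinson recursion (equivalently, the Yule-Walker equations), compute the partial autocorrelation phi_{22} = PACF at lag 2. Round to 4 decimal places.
\phi_{22} = 0.5010

The PACF at lag k is phi_{kk}, the last component of the solution
to the Yule-Walker system G_k phi = r_k where
  (G_k)_{ij} = rho(|i - j|), (r_k)_i = rho(i), i,j = 1..k.
Equivalently, Durbin-Levinson gives phi_{kk} iteratively:
  phi_{11} = rho(1)
  phi_{kk} = [rho(k) - sum_{j=1..k-1} phi_{k-1,j} rho(k-j)]
            / [1 - sum_{j=1..k-1} phi_{k-1,j} rho(j)],
  phi_{k,j} = phi_{k-1,j} - phi_{kk} phi_{k-1,k-j},  j = 1..k-1.
Step k = 1:
  phi_11 = rho(1) = 0.6994.
Step k = 2:
  phi_22 = [rho(2) - phi_11 rho(1)] / [1 - phi_11 rho(1)] = [0.7451 - (0.6994)(0.6994)] / [1 - (0.6994)(0.6994)]
         = 0.25593964 / 0.51083964 = 0.501.
Therefore phi_{22} = 0.5010.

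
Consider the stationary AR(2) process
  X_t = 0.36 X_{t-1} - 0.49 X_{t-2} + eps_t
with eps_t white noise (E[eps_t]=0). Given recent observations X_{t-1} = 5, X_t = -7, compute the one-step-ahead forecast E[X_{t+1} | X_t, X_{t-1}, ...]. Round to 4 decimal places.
E[X_{t+1} \mid \mathcal F_t] = -4.9700

For an AR(p) model X_t = c + sum_i phi_i X_{t-i} + eps_t, the
one-step-ahead conditional mean is
  E[X_{t+1} | X_t, ...] = c + sum_i phi_i X_{t+1-i}.
Substitute known values:
  E[X_{t+1} | ...] = (0.36) * (-7) + (-0.49) * (5)
                   = -4.9700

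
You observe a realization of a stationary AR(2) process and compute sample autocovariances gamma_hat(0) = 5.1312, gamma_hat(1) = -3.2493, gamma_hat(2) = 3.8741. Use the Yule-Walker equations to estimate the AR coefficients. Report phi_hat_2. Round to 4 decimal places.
\hat\phi_{2} = 0.5910

The Yule-Walker equations for an AR(p) process read, in matrix form,
  Gamma_p phi = r_p,   with   (Gamma_p)_{ij} = gamma(|i - j|),
                       (r_p)_i = gamma(i),   i,j = 1..p.
Substitute the sample gammas (Toeplitz matrix and right-hand side of size 2):
  Gamma_p = [[5.1312, -3.2493], [-3.2493, 5.1312]]
  r_p     = [-3.2493, 3.8741]
Written out:
  5.1312 phi_1 - 3.2493 phi_2 = -3.2493
  -3.2493 phi_1 + 5.1312 phi_2 = 3.8741
Solve by Cramer's rule:
  det = gamma(0)^2 - gamma(1)^2 = (5.1312)^2 - (-3.2493)^2 = 26.32921344 - 10.55795049 = 15.77126295
  phi_hat_1 = [gamma(1) gamma(0) - gamma(1) gamma(2)] / det = [(-3.2493)(5.1312) - (-3.2493)(3.8741)] / 15.77126295 = -4.08469503 / 15.77126295 = -0.259
  phi_hat_2 = [gamma(0) gamma(2) - gamma(1)^2] / det = [(5.1312)(3.8741) - (-3.2493)^2] / 15.77126295 = 9.32083143 / 15.77126295 = 0.591
So phi_hat = [-0.2590, 0.5910].
Therefore phi_hat_2 = 0.5910.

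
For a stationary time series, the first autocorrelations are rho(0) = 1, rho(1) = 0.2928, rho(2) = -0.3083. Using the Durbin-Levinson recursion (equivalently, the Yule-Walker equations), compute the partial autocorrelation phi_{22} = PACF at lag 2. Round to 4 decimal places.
\phi_{22} = -0.4310

The PACF at lag k is phi_{kk}, the last component of the solution
to the Yule-Walker system G_k phi = r_k where
  (G_k)_{ij} = rho(|i - j|), (r_k)_i = rho(i), i,j = 1..k.
Equivalently, Durbin-Levinson gives phi_{kk} iteratively:
  phi_{11} = rho(1)
  phi_{kk} = [rho(k) - sum_{j=1..k-1} phi_{k-1,j} rho(k-j)]
            / [1 - sum_{j=1..k-1} phi_{k-1,j} rho(j)],
  phi_{k,j} = phi_{k-1,j} - phi_{kk} phi_{k-1,k-j},  j = 1..k-1.
Step k = 1:
  phi_11 = rho(1) = 0.2928.
Step k = 2:
  phi_22 = [rho(2) - phi_11 rho(1)] / [1 - phi_11 rho(1)] = [-0.3083 - (0.2928)(0.2928)] / [1 - (0.2928)(0.2928)]
         = -0.39403184 / 0.91426816 = -0.431.
Therefore phi_{22} = -0.4310.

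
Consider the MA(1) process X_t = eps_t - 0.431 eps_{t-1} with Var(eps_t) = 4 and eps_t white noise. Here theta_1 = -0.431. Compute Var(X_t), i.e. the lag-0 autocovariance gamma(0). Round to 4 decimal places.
\gamma(0) = 4.7430

For an MA(q) process X_t = eps_t + sum_i theta_i eps_{t-i} with
Var(eps_t) = sigma^2, the variance is
  gamma(0) = sigma^2 * (1 + sum_i theta_i^2).
  sum_i theta_i^2 = (-0.431)^2 = 0.185761.
  gamma(0) = 4 * (1 + 0.185761) = 4 * 1.185761 = 4.743044, which rounds to 4.7430.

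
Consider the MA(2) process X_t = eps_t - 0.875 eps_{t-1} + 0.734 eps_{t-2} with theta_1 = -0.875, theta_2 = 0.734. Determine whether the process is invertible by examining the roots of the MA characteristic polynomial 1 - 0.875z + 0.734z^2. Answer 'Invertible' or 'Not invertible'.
\text{Invertible}

The MA(q) characteristic polynomial is P(z) = 1 - 0.875z + 0.734z^2.
Invertibility requires all roots to lie outside the unit circle, i.e. |z| > 1 for every root.
Set 1 + (-0.875) z + (0.734) z^2 = 0, i.e. a z^2 + b z + c = 0 with a = 0.734, b = -0.875, c = 1.
Discriminant D = b^2 - 4ac = (-0.875)^2 - 4*(0.734)*1 = 0.765625 - (2.936) = -2.170375.
D < 0, so the roots are the complex-conjugate pair z = (-b +/- i sqrt(-D)) / (2a) = 0.596 +/- 1.0036i.
For a conjugate pair |z|^2 = z * conj(z) = (product of roots) = c/a = 1/(0.734) = 1.362398, so |z| = sqrt(1.362398) = 1.1672 for both roots.
Moduli of all roots: 1.1672, 1.1672.
All moduli strictly greater than 1? Yes.
Verdict: Invertible.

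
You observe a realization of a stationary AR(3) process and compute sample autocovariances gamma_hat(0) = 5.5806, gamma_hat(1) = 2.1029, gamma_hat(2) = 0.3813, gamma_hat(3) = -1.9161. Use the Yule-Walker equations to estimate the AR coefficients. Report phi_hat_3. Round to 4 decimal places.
\hat\phi_{3} = -0.3980

The Yule-Walker equations for an AR(p) process read, in matrix form,
  Gamma_p phi = r_p,   with   (Gamma_p)_{ij} = gamma(|i - j|),
                       (r_p)_i = gamma(i),   i,j = 1..p.
Substitute the sample gammas (Toeplitz matrix and right-hand side of size 3):
  Gamma_p = [[5.5806, 2.1029, 0.3813], [2.1029, 5.5806, 2.1029], [0.3813, 2.1029, 5.5806]]
  r_p     = [2.1029, 0.3813, -1.9161]
Written out (R1..R3):
  (R1) 5.5806 phi_1 + 2.1029 phi_2 + 0.3813 phi_3 = 2.1029
  (R2) 2.1029 phi_1 + 5.5806 phi_2 + 2.1029 phi_3 = 0.3813
  (R3) 0.3813 phi_1 + 2.1029 phi_2 + 5.5806 phi_3 = -1.9161
Gaussian elimination:
  R2 <- R2 - (2.1029/5.5806) R1 = R2 - (0.376823) R1:  4.788178 phi_2 + 1.959217 phi_3 = -0.411122
  R3 <- R3 - (0.3813/5.5806) R1 = R3 - (0.068326) R1:  1.959217 phi_2 + 5.554547 phi_3 = -2.059783
  R3 <- R3 - (1.959217/4.788178) R2 = R3 - (0.409178) R2:  4.752879 phi_3 = -1.891561
Back-substitution:
  phi_hat_3 = -1.891561 / 4.752879 = -0.397982
  phi_hat_2 = (-0.411122 - (1.959217)(-0.397982)) / 4.788178 = 0.076984
  phi_hat_1 = (2.1029 - (2.1029)(0.076984) - (0.3813)(-0.397982)) / 5.5806 = 0.375007
So phi_hat = [0.3750, 0.0770, -0.3980].
Therefore phi_hat_3 = -0.3980.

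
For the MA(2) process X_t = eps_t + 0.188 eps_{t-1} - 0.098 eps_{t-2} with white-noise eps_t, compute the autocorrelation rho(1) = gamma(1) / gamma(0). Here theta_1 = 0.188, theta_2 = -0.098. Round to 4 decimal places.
\rho(1) = 0.1623

For an MA(q) process with theta_0 = 1, the autocovariance is
  gamma(k) = sigma^2 * sum_{i=0..q-k} theta_i * theta_{i+k},
and rho(k) = gamma(k) / gamma(0). Sigma^2 cancels.
  numerator   = (1)*(0.188) + (0.188)*(-0.098) = 0.169576.
  denominator = (1)^2 + (0.188)^2 + (-0.098)^2 = 1.044948.
  rho(1) = 0.169576 / 1.044948 = 0.1623.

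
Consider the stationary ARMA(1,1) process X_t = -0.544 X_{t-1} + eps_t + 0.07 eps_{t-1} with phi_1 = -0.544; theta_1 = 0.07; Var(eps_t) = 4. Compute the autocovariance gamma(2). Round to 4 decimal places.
\gamma(2) = 1.4092

Multiply the model equation by X_{t-k} and take expectations. With theta_0 = psi_0 = 1 and psi_j the MA(infinity) weights, this gives
  gamma(k) - sum_i phi_i gamma(k-i) = c_k,
  c_k = sigma^2 * sum_{j=k..q} theta_j psi_{j-k}   (c_k = 0 for k > q),
using gamma(-m) = gamma(m).
psi-weights needed (psi_j = theta_j + sum_i phi_i psi_{j-i}):
  psi_1 = theta_1 + phi_1 = 0.07 + (-0.544) = -0.474
Right-hand sides:
  c_0 = sigma^2 (1 + theta_1 psi_1) = 4 * (1 + (0.07)(-0.474)) = 4 * 0.96682 = 3.86728
  c_1 = sigma^2 theta_1 = 4 * (0.07) = 0.28
  c_2 = 0
Equations for k = 0 and k = 1 (AR order 1):
  gamma(0) = phi_1 gamma(1) + c_0
  gamma(1) = phi_1 gamma(0) + c_1
Substituting the second into the first: gamma(0) (1 - phi_1^2) = c_0 + phi_1 c_1, so
  gamma(0) = (c_0 + phi_1 c_1) / (1 - phi_1^2) = (3.86728 + (-0.544)(0.28)) / (1 - (-0.544)^2) = 3.71496 / 0.704064 = 5.276452.
  gamma(1) = phi_1 gamma(0) + c_1 = (-0.544)(5.276452) + (0.28) = -2.59039.
For k = 2 (> q): gamma(2) = phi_1 gamma(1) = (-0.544)(-2.59039) = 1.409172.
Therefore gamma(2) = 1.4092 (to 4 decimal places).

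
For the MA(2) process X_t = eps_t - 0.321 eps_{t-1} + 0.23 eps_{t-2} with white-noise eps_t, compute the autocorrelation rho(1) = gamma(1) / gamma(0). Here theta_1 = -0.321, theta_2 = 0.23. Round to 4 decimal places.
\rho(1) = -0.3416

For an MA(q) process with theta_0 = 1, the autocovariance is
  gamma(k) = sigma^2 * sum_{i=0..q-k} theta_i * theta_{i+k},
and rho(k) = gamma(k) / gamma(0). Sigma^2 cancels.
  numerator   = (1)*(-0.321) + (-0.321)*(0.23) = -0.39483.
  denominator = (1)^2 + (-0.321)^2 + (0.23)^2 = 1.155941.
  rho(1) = -0.39483 / 1.155941 = -0.3416.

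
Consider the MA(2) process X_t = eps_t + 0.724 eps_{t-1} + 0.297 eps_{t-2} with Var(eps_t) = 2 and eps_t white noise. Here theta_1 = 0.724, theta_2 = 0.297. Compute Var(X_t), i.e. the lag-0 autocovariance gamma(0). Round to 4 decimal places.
\gamma(0) = 3.2248

For an MA(q) process X_t = eps_t + sum_i theta_i eps_{t-i} with
Var(eps_t) = sigma^2, the variance is
  gamma(0) = sigma^2 * (1 + sum_i theta_i^2).
  sum_i theta_i^2 = (0.724)^2 + (0.297)^2 = 0.524176 + 0.088209 = 0.612385.
  gamma(0) = 2 * (1 + 0.612385) = 2 * 1.612385 = 3.22477, which rounds to 3.2248.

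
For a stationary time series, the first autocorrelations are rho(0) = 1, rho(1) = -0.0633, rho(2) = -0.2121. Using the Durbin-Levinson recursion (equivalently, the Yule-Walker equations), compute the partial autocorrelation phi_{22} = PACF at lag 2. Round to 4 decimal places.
\phi_{22} = -0.2170

The PACF at lag k is phi_{kk}, the last component of the solution
to the Yule-Walker system G_k phi = r_k where
  (G_k)_{ij} = rho(|i - j|), (r_k)_i = rho(i), i,j = 1..k.
Equivalently, Durbin-Levinson gives phi_{kk} iteratively:
  phi_{11} = rho(1)
  phi_{kk} = [rho(k) - sum_{j=1..k-1} phi_{k-1,j} rho(k-j)]
            / [1 - sum_{j=1..k-1} phi_{k-1,j} rho(j)],
  phi_{k,j} = phi_{k-1,j} - phi_{kk} phi_{k-1,k-j},  j = 1..k-1.
Step k = 1:
  phi_11 = rho(1) = -0.0633.
Step k = 2:
  phi_22 = [rho(2) - phi_11 rho(1)] / [1 - phi_11 rho(1)] = [-0.2121 - (-0.0633)(-0.0633)] / [1 - (-0.0633)(-0.0633)]
         = -0.21610689 / 0.99599311 = -0.217.
Therefore phi_{22} = -0.2170.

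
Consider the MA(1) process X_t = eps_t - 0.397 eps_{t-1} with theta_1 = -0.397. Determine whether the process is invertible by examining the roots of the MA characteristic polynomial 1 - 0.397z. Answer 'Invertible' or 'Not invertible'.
\text{Invertible}

The MA(q) characteristic polynomial is P(z) = 1 - 0.397z.
Invertibility requires all roots to lie outside the unit circle, i.e. |z| > 1 for every root.
This is linear in z: 1 + (-0.397) z = 0  =>  z = -1/(-0.397) = 2.518892,  |z| = 2.518892.
Moduli of all roots: 2.5189.
All moduli strictly greater than 1? Yes.
Verdict: Invertible.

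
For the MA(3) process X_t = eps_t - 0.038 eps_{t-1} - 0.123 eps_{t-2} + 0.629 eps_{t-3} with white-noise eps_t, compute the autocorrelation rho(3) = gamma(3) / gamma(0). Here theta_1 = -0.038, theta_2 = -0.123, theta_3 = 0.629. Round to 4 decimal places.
\rho(3) = 0.4454

For an MA(q) process with theta_0 = 1, the autocovariance is
  gamma(k) = sigma^2 * sum_{i=0..q-k} theta_i * theta_{i+k},
and rho(k) = gamma(k) / gamma(0). Sigma^2 cancels.
  numerator   = (1)*(0.629) = 0.629.
  denominator = (1)^2 + (-0.038)^2 + (-0.123)^2 + (0.629)^2 = 1.412214.
  rho(3) = 0.629 / 1.412214 = 0.4454.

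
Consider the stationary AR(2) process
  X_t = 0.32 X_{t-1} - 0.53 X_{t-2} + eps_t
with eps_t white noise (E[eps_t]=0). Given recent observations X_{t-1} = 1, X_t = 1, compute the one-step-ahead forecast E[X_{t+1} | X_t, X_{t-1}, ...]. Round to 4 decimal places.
E[X_{t+1} \mid \mathcal F_t] = -0.2100

For an AR(p) model X_t = c + sum_i phi_i X_{t-i} + eps_t, the
one-step-ahead conditional mean is
  E[X_{t+1} | X_t, ...] = c + sum_i phi_i X_{t+1-i}.
Substitute known values:
  E[X_{t+1} | ...] = (0.32) * (1) + (-0.53) * (1)
                   = -0.2100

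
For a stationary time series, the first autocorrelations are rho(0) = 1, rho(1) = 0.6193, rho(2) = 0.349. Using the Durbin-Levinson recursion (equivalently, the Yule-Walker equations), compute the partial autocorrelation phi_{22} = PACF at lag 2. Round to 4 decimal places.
\phi_{22} = -0.0560

The PACF at lag k is phi_{kk}, the last component of the solution
to the Yule-Walker system G_k phi = r_k where
  (G_k)_{ij} = rho(|i - j|), (r_k)_i = rho(i), i,j = 1..k.
Equivalently, Durbin-Levinson gives phi_{kk} iteratively:
  phi_{11} = rho(1)
  phi_{kk} = [rho(k) - sum_{j=1..k-1} phi_{k-1,j} rho(k-j)]
            / [1 - sum_{j=1..k-1} phi_{k-1,j} rho(j)],
  phi_{k,j} = phi_{k-1,j} - phi_{kk} phi_{k-1,k-j},  j = 1..k-1.
Step k = 1:
  phi_11 = rho(1) = 0.6193.
Step k = 2:
  phi_22 = [rho(2) - phi_11 rho(1)] / [1 - phi_11 rho(1)] = [0.349 - (0.6193)(0.6193)] / [1 - (0.6193)(0.6193)]
         = -0.03453249 / 0.61646751 = -0.056.
Therefore phi_{22} = -0.0560.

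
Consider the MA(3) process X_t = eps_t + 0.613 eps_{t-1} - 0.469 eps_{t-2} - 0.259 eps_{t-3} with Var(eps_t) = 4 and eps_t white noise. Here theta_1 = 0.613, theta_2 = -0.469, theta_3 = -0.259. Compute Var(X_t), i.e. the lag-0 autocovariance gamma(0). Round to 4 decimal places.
\gamma(0) = 6.6512

For an MA(q) process X_t = eps_t + sum_i theta_i eps_{t-i} with
Var(eps_t) = sigma^2, the variance is
  gamma(0) = sigma^2 * (1 + sum_i theta_i^2).
  sum_i theta_i^2 = (0.613)^2 + (-0.469)^2 + (-0.259)^2 = 0.375769 + 0.219961 + 0.067081 = 0.662811.
  gamma(0) = 4 * (1 + 0.662811) = 4 * 1.662811 = 6.651244, which rounds to 6.6512.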